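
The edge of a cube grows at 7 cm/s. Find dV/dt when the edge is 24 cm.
12096 cm³/s

V = s³
dV/dt = 3s² · ds/dt = 3·24²·7 = 12096 cm³/s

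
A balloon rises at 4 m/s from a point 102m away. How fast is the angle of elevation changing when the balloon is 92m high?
0.021624 rad/s

tan(θ) = y/102
sec²(θ) · dθ/dt = (1/102) · dy/dt
dθ/dt = cos²(θ)/102 · 4 = 102/(102² + 92²) · 4
dθ/dt = 0.021624 rad/s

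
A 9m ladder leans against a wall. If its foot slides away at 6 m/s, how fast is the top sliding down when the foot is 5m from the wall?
15√14/14 ≈ 4.009 m/s

x² + y² = 9²
2x·dx/dt + 2y·dy/dt = 0
dy/dt = -x/y · dx/dt = -5/(2√14) · 6 = -15√14/14 m/s
The top is descending at 15√14/14 ≈ 4.009 m/s.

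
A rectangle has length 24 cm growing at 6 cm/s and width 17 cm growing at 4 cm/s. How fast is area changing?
198 cm²/s

A = lw
dA/dt = w·dl/dt + l·dw/dt = 17·6 + 24·4 = 198 cm²/s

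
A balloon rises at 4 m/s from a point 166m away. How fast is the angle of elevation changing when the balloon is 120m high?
0.015826 rad/s

tan(θ) = y/166
sec²(θ) · dθ/dt = (1/166) · dy/dt
dθ/dt = cos²(θ)/166 · 4 = 166/(166² + 120²) · 4
dθ/dt = 0.015826 rad/s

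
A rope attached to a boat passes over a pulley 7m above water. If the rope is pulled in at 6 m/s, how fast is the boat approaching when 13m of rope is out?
13√30/10 ≈ 7.12 m/s

rope² = x² + 7²
x = √(13² - 7²) = 2√30
dx/dt = (rope/x) · d(rope)/dt = (13/(2√30)) · (-6) = -13√30/10 m/s
The boat approaches at 13√30/10 ≈ 7.12 m/s.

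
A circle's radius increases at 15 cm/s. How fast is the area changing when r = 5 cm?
150π cm²/s

A = πr²
dA/dt = 2πr · dr/dt = 2π(5)(15) = 150π cm²/s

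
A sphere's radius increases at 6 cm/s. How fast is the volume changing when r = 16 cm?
6144π cm³/s

V = (4/3)πr³
dV/dt = dV/dr · dr/dt = 4πr² · 6
At r = 16: dV/dt = 6144π cm³/s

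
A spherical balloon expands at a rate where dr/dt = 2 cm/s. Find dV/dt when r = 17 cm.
2312π cm³/s

V = (4/3)πr³
dV/dt = dV/dr · dr/dt = 4πr² · 2
At r = 17: dV/dt = 2312π cm³/s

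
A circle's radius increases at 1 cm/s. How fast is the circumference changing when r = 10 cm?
2π cm/s

C = 2πr
dC/dt = 2π · dr/dt = 2π · 1 = 2π cm/s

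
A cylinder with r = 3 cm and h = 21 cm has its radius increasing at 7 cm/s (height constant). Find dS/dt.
378π cm²/s

S = 2πrh + 2πr² (lateral + bases)
dS/dt = (2πh + 4πr)·dr/dt = (2π·21 + 4π·3)·7
= 378π cm²/s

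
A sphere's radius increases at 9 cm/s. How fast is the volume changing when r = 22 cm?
17424π cm³/s

V = (4/3)πr³
dV/dt = dV/dr · dr/dt = 4πr² · 9
At r = 22: dV/dt = 17424π cm³/s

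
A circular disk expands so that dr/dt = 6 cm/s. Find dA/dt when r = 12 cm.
144π cm²/s

A = πr²
dA/dt = 2πr · dr/dt = 2π(12)(6) = 144π cm²/s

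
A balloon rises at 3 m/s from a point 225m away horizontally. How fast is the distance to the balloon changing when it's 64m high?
192√54721/54721 ≈ 0.8208 m/s

z² = 225² + y²
z = √(225² + 64²) = √54721
dz/dt = y/z · dy/dt = 64/√54721 · 3 = 192√54721/54721 ≈ 0.8208 m/s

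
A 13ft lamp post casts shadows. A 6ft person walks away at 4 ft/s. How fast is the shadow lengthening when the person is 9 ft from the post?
24/7 ft/s

By similar triangles: 13/(x+s) = 6/s
Solving: s = 6x/7
ds/dt = 6/7 · dx/dt = 6/7 · 4 = 24/7 ft/s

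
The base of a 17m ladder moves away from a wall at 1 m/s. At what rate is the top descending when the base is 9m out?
9√13/52 ≈ 0.624 m/s

x² + y² = 17²
2x·dx/dt + 2y·dy/dt = 0
dy/dt = -x/y · dx/dt = -9/(4√13) · 1 = -9√13/52 m/s
The top is descending at 9√13/52 ≈ 0.624 m/s.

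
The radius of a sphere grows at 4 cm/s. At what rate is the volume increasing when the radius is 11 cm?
1936π cm³/s

V = (4/3)πr³
dV/dt = dV/dr · dr/dt = 4πr² · 4
At r = 11: dV/dt = 1936π cm³/s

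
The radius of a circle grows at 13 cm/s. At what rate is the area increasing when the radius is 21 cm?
546π cm²/s

A = πr²
dA/dt = 2πr · dr/dt = 2π(21)(13) = 546π cm²/s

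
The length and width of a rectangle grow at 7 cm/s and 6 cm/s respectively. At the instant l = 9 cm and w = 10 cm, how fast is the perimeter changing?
26 cm/s

P = 2(l + w)
dP/dt = 2(dl/dt + dw/dt) = 2(7 + 6) = 26 cm/s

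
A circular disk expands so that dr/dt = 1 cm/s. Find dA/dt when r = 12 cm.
24π cm²/s

A = πr²
dA/dt = 2πr · dr/dt = 2π(12)(1) = 24π cm²/s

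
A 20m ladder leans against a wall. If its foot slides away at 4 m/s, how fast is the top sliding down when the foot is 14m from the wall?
28√51/51 ≈ 3.921 m/s

x² + y² = 20²
2x·dx/dt + 2y·dy/dt = 0
dy/dt = -x/y · dx/dt = -14/(2√51) · 4 = -28√51/51 m/s
The top is descending at 28√51/51 ≈ 3.921 m/s.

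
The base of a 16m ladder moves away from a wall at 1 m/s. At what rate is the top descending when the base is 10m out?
5√39/39 ≈ 0.8006 m/s

x² + y² = 16²
2x·dx/dt + 2y·dy/dt = 0
dy/dt = -x/y · dx/dt = -10/(2√39) · 1 = -5√39/39 m/s
The top is descending at 5√39/39 ≈ 0.8006 m/s.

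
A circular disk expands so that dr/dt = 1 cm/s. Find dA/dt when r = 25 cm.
50π cm²/s

A = πr²
dA/dt = 2πr · dr/dt = 2π(25)(1) = 50π cm²/s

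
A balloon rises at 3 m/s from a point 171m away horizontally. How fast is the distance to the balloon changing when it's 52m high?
156√31945/31945 ≈ 0.8728 m/s

z² = 171² + y²
z = √(171² + 52²) = √31945
dz/dt = y/z · dy/dt = 52/√31945 · 3 = 156√31945/31945 ≈ 0.8728 m/s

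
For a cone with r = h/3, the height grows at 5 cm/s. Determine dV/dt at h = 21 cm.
245π cm³/s

V = (1/3)π(h/3)²h = πh³/27
dV/dt = πh²/9 · 5
At h = 21: dV/dt = 245π cm³/s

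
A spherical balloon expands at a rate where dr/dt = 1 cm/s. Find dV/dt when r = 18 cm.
1296π cm³/s

V = (4/3)πr³
dV/dt = dV/dr · dr/dt = 4πr² · 1
At r = 18: dV/dt = 1296π cm³/s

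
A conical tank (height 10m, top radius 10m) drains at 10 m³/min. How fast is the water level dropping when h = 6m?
5/(18π) ≈ 0.08842 m/min

r/h = 10/10, so r = h
V = (1/3)πr²h = (1/3)π(h)²h = (1/3)πh³
dV/dh = πh²
dh/dt = (dV/dt)/(dV/dh) = -10/(π·6²) = -5/(18π) m/min
The level is dropping at 5/(18π) ≈ 0.08842 m/min.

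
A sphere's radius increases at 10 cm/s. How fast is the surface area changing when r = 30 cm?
2400π cm²/s

S = 4πr²
dS/dt = dS/dr · dr/dt = 8πr · 10
At r = 30: dS/dt = 2400π cm²/s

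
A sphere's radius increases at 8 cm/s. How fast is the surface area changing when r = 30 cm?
1920π cm²/s

S = 4πr²
dS/dt = dS/dr · dr/dt = 8πr · 8
At r = 30: dS/dt = 1920π cm²/s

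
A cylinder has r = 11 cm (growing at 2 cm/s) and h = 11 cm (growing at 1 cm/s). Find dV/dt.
605π cm³/s

V = πr²h
dV/dt = 2πrh·dr/dt + πr²·dh/dt
= 2π(11)(11)(2) + π(11)²(1)
= 605π cm³/s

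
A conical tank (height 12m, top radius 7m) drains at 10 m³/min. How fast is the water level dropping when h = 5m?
288/(245π) ≈ 0.3742 m/min

r/h = 7/12, so r = (7/12)h
V = (1/3)πr²h = (1/3)π((7/12)h)²h = (49/432)πh³
dV/dh = (49/144)πh²
dh/dt = (dV/dt)/(dV/dh) = -10/((49/144)π·5²) = -288/(245π) m/min
The level is dropping at 288/(245π) ≈ 0.3742 m/min.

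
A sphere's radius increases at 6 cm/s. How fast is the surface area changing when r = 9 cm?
432π cm²/s

S = 4πr²
dS/dt = dS/dr · dr/dt = 8πr · 6
At r = 9: dS/dt = 432π cm²/s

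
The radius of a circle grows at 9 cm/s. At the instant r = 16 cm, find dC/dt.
18π cm/s

C = 2πr
dC/dt = 2π · dr/dt = 2π · 9 = 18π cm/s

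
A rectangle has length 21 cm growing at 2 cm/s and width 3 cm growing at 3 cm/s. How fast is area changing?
69 cm²/s

A = lw
dA/dt = w·dl/dt + l·dw/dt = 3·2 + 21·3 = 69 cm²/s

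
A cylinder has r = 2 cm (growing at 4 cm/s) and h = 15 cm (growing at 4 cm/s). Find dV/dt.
256π cm³/s

V = πr²h
dV/dt = 2πrh·dr/dt + πr²·dh/dt
= 2π(2)(15)(4) + π(2)²(4)
= 256π cm³/s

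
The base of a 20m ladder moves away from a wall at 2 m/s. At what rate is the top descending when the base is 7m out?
14√39/117 ≈ 0.7473 m/s

x² + y² = 20²
2x·dx/dt + 2y·dy/dt = 0
dy/dt = -x/y · dx/dt = -7/(3√39) · 2 = -14√39/117 m/s
The top is descending at 14√39/117 ≈ 0.7473 m/s.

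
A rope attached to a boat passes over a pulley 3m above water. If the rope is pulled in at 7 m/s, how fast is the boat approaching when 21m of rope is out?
49√3/12 ≈ 7.073 m/s

rope² = x² + 3²
x = √(21² - 3²) = 12√3
dx/dt = (rope/x) · d(rope)/dt = (21/(12√3)) · (-7) = -49√3/12 m/s
The boat approaches at 49√3/12 ≈ 7.073 m/s.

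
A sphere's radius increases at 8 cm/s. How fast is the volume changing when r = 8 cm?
2048π cm³/s

V = (4/3)πr³
dV/dt = dV/dr · dr/dt = 4πr² · 8
At r = 8: dV/dt = 2048π cm³/s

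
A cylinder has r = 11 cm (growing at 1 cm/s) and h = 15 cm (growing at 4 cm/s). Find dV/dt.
814π cm³/s

V = πr²h
dV/dt = 2πrh·dr/dt + πr²·dh/dt
= 2π(11)(15)(1) + π(11)²(4)
= 814π cm³/s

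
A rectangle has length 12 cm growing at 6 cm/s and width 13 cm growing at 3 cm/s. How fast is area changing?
114 cm²/s

A = lw
dA/dt = w·dl/dt + l·dw/dt = 13·6 + 12·3 = 114 cm²/s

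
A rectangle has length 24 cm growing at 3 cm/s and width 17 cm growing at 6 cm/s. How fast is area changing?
195 cm²/s

A = lw
dA/dt = w·dl/dt + l·dw/dt = 17·3 + 24·6 = 195 cm²/s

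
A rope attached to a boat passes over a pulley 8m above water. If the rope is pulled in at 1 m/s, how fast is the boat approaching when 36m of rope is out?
9√77/77 ≈ 1.026 m/s

rope² = x² + 8²
x = √(36² - 8²) = 4√77
dx/dt = (rope/x) · d(rope)/dt = (36/(4√77)) · (-1) = -9√77/77 m/s
The boat approaches at 9√77/77 ≈ 1.026 m/s.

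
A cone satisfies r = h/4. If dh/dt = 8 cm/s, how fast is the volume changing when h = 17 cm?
289π/2 cm³/s

V = (1/3)π(h/4)²h = πh³/48
dV/dt = πh²/16 · 8
At h = 17: dV/dt = 289π/2 cm³/s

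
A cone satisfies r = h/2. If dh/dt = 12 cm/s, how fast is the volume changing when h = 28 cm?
2352π cm³/s

V = (1/3)π(h/2)²h = πh³/12
dV/dt = πh²/4 · 12
At h = 28: dV/dt = 2352π cm³/s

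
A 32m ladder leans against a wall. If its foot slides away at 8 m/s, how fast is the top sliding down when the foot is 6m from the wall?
24√247/247 ≈ 1.527 m/s

x² + y² = 32²
2x·dx/dt + 2y·dy/dt = 0
dy/dt = -x/y · dx/dt = -6/(2√247) · 8 = -24√247/247 m/s
The top is descending at 24√247/247 ≈ 1.527 m/s.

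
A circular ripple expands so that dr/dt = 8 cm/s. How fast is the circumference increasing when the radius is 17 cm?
16π cm/s

C = 2πr
dC/dt = 2π · dr/dt = 2π · 8 = 16π cm/s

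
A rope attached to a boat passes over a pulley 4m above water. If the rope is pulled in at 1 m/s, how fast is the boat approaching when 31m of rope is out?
31√105/315 ≈ 1.008 m/s

rope² = x² + 4²
x = √(31² - 4²) = 3√105
dx/dt = (rope/x) · d(rope)/dt = (31/(3√105)) · (-1) = -31√105/315 m/s
The boat approaches at 31√105/315 ≈ 1.008 m/s.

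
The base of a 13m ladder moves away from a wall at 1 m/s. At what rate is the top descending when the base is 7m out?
7√30/60 ≈ 0.639 m/s

x² + y² = 13²
2x·dx/dt + 2y·dy/dt = 0
dy/dt = -x/y · dx/dt = -7/(2√30) · 1 = -7√30/60 m/s
The top is descending at 7√30/60 ≈ 0.639 m/s.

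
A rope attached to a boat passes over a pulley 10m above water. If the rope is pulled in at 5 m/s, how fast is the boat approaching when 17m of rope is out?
85√21/63 ≈ 6.183 m/s

rope² = x² + 10²
x = √(17² - 10²) = 3√21
dx/dt = (rope/x) · d(rope)/dt = (17/(3√21)) · (-5) = -85√21/63 m/s
The boat approaches at 85√21/63 ≈ 6.183 m/s.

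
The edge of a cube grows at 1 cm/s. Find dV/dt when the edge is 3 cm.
27 cm³/s

V = s³
dV/dt = 3s² · ds/dt = 3·3²·1 = 27 cm³/s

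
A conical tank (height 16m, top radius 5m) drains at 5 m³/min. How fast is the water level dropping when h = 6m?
64/(45π) ≈ 0.4527 m/min

r/h = 5/16, so r = (5/16)h
V = (1/3)πr²h = (1/3)π((5/16)h)²h = (25/768)πh³
dV/dh = (25/256)πh²
dh/dt = (dV/dt)/(dV/dh) = -5/((25/256)π·6²) = -64/(45π) m/min
The level is dropping at 64/(45π) ≈ 0.4527 m/min.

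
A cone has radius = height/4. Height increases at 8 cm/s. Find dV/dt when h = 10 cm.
50π cm³/s

V = (1/3)π(h/4)²h = πh³/48
dV/dt = πh²/16 · 8
At h = 10: dV/dt = 50π cm³/s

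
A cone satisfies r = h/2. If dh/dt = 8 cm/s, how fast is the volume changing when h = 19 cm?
722π cm³/s

V = (1/3)π(h/2)²h = πh³/12
dV/dt = πh²/4 · 8
At h = 19: dV/dt = 722π cm³/s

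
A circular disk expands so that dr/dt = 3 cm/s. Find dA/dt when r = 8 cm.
48π cm²/s

A = πr²
dA/dt = 2πr · dr/dt = 2π(8)(3) = 48π cm²/s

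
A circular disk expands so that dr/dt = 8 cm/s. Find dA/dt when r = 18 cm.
288π cm²/s

A = πr²
dA/dt = 2πr · dr/dt = 2π(18)(8) = 288π cm²/s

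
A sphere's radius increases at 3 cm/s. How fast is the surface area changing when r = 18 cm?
432π cm²/s

S = 4πr²
dS/dt = dS/dr · dr/dt = 8πr · 3
At r = 18: dS/dt = 432π cm²/s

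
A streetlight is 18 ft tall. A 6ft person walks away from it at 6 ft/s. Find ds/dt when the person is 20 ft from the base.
3 ft/s

By similar triangles: 18/(x+s) = 6/s
Solving: s = 6x/12
ds/dt = 6/12 · dx/dt = 1/2 · 6 = 3 ft/s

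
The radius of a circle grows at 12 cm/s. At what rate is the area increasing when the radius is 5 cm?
120π cm²/s

A = πr²
dA/dt = 2πr · dr/dt = 2π(5)(12) = 120π cm²/s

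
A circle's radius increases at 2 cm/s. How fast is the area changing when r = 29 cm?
116π cm²/s

A = πr²
dA/dt = 2πr · dr/dt = 2π(29)(2) = 116π cm²/s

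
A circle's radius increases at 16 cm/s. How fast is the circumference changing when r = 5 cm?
32π cm/s

C = 2πr
dC/dt = 2π · dr/dt = 2π · 16 = 32π cm/s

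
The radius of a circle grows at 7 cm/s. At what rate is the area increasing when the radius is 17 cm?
238π cm²/s

A = πr²
dA/dt = 2πr · dr/dt = 2π(17)(7) = 238π cm²/s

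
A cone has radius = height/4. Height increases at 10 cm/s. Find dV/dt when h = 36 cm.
810π cm³/s

V = (1/3)π(h/4)²h = πh³/48
dV/dt = πh²/16 · 10
At h = 36: dV/dt = 810π cm³/s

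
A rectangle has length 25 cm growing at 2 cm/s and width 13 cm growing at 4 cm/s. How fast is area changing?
126 cm²/s

A = lw
dA/dt = w·dl/dt + l·dw/dt = 13·2 + 25·4 = 126 cm²/s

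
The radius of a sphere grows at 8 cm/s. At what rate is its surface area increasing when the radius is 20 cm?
1280π cm²/s

S = 4πr²
dS/dt = dS/dr · dr/dt = 8πr · 8
At r = 20: dS/dt = 1280π cm²/s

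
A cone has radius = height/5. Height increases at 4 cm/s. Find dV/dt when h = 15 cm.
36π cm³/s

V = (1/3)π(h/5)²h = πh³/75
dV/dt = πh²/25 · 4
At h = 15: dV/dt = 36π cm³/s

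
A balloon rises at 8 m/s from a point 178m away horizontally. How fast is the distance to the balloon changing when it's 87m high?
696√39253/39253 ≈ 3.513 m/s

z² = 178² + y²
z = √(178² + 87²) = √39253
dz/dt = y/z · dy/dt = 87/√39253 · 8 = 696√39253/39253 ≈ 3.513 m/s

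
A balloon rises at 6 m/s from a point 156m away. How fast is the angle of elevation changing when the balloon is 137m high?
0.021714 rad/s

tan(θ) = y/156
sec²(θ) · dθ/dt = (1/156) · dy/dt
dθ/dt = cos²(θ)/156 · 6 = 156/(156² + 137²) · 6
dθ/dt = 0.021714 rad/s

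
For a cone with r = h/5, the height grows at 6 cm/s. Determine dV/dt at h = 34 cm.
6936π/25 cm³/s

V = (1/3)π(h/5)²h = πh³/75
dV/dt = πh²/25 · 6
At h = 34: dV/dt = 6936π/25 cm³/s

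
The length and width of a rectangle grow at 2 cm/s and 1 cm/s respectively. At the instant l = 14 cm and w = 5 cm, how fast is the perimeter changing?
6 cm/s

P = 2(l + w)
dP/dt = 2(dl/dt + dw/dt) = 2(2 + 1) = 6 cm/s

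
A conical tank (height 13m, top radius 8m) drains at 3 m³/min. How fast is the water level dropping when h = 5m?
507/(1600π) ≈ 0.1009 m/min

r/h = 8/13, so r = (8/13)h
V = (1/3)πr²h = (1/3)π((8/13)h)²h = (64/507)πh³
dV/dh = (64/169)πh²
dh/dt = (dV/dt)/(dV/dh) = -3/((64/169)π·5²) = -507/(1600π) m/min
The level is dropping at 507/(1600π) ≈ 0.1009 m/min.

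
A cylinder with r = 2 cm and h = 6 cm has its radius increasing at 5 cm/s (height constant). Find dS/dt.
100π cm²/s

S = 2πrh + 2πr² (lateral + bases)
dS/dt = (2πh + 4πr)·dr/dt = (2π·6 + 4π·2)·5
= 100π cm²/s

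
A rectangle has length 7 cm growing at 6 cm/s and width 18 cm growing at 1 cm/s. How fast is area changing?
115 cm²/s

A = lw
dA/dt = w·dl/dt + l·dw/dt = 18·6 + 7·1 = 115 cm²/s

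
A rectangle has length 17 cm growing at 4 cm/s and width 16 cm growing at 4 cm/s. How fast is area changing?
132 cm²/s

A = lw
dA/dt = w·dl/dt + l·dw/dt = 16·4 + 17·4 = 132 cm²/s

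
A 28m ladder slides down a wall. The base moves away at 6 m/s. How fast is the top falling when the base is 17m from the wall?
34√55/55 ≈ 4.585 m/s

x² + y² = 28²
2x·dx/dt + 2y·dy/dt = 0
dy/dt = -x/y · dx/dt = -17/(3√55) · 6 = -34√55/55 m/s
The top is descending at 34√55/55 ≈ 4.585 m/s.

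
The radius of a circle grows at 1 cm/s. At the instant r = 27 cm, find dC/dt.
2π cm/s

C = 2πr
dC/dt = 2π · dr/dt = 2π · 1 = 2π cm/s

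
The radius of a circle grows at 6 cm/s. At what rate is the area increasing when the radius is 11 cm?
132π cm²/s

A = πr²
dA/dt = 2πr · dr/dt = 2π(11)(6) = 132π cm²/s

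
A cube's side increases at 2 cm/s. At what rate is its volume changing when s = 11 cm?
726 cm³/s

V = s³
dV/dt = 3s² · ds/dt = 3·11²·2 = 726 cm³/s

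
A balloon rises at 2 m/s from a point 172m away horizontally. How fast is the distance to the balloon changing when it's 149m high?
298√51785/51785 ≈ 1.31 m/s

z² = 172² + y²
z = √(172² + 149²) = √51785
dz/dt = y/z · dy/dt = 149/√51785 · 2 = 298√51785/51785 ≈ 1.31 m/s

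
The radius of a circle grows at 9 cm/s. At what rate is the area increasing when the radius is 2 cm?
36π cm²/s

A = πr²
dA/dt = 2πr · dr/dt = 2π(2)(9) = 36π cm²/s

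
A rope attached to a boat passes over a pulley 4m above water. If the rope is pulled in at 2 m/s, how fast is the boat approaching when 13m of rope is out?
26√17/51 ≈ 2.102 m/s

rope² = x² + 4²
x = √(13² - 4²) = 3√17
dx/dt = (rope/x) · d(rope)/dt = (13/(3√17)) · (-2) = -26√17/51 m/s
The boat approaches at 26√17/51 ≈ 2.102 m/s.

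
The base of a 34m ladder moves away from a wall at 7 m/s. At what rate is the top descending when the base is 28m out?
98√93/93 ≈ 10.16 m/s

x² + y² = 34²
2x·dx/dt + 2y·dy/dt = 0
dy/dt = -x/y · dx/dt = -28/(2√93) · 7 = -98√93/93 m/s
The top is descending at 98√93/93 ≈ 10.16 m/s.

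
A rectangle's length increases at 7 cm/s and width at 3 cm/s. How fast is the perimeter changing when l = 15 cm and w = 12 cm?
20 cm/s

P = 2(l + w)
dP/dt = 2(dl/dt + dw/dt) = 2(7 + 3) = 20 cm/s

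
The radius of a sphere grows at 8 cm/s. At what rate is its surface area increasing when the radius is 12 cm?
768π cm²/s

S = 4πr²
dS/dt = dS/dr · dr/dt = 8πr · 8
At r = 12: dS/dt = 768π cm²/s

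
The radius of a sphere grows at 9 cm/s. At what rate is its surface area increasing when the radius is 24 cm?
1728π cm²/s

S = 4πr²
dS/dt = dS/dr · dr/dt = 8πr · 9
At r = 24: dS/dt = 1728π cm²/s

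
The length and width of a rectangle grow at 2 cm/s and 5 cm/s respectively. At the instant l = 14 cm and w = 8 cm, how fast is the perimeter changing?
14 cm/s

P = 2(l + w)
dP/dt = 2(dl/dt + dw/dt) = 2(2 + 5) = 14 cm/s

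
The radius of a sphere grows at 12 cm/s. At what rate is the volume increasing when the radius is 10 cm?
4800π cm³/s

V = (4/3)πr³
dV/dt = dV/dr · dr/dt = 4πr² · 12
At r = 10: dV/dt = 4800π cm³/s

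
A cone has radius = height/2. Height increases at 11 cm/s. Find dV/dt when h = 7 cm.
539π/4 cm³/s

V = (1/3)π(h/2)²h = πh³/12
dV/dt = πh²/4 · 11
At h = 7: dV/dt = 539π/4 cm³/s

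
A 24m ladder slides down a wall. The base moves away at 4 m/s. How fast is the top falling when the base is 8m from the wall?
√2 ≈ 1.414 m/s

x² + y² = 24²
2x·dx/dt + 2y·dy/dt = 0
dy/dt = -x/y · dx/dt = -8/(16√2) · 4 = -√2 m/s
The top is descending at √2 ≈ 1.414 m/s.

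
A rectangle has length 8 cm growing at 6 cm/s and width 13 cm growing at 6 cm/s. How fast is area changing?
126 cm²/s

A = lw
dA/dt = w·dl/dt + l·dw/dt = 13·6 + 8·6 = 126 cm²/s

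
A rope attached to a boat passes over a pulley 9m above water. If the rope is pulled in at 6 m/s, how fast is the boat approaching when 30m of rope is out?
60√91/91 ≈ 6.29 m/s

rope² = x² + 9²
x = √(30² - 9²) = 3√91
dx/dt = (rope/x) · d(rope)/dt = (30/(3√91)) · (-6) = -60√91/91 m/s
The boat approaches at 60√91/91 ≈ 6.29 m/s.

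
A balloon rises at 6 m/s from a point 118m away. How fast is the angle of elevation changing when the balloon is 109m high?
0.027437 rad/s

tan(θ) = y/118
sec²(θ) · dθ/dt = (1/118) · dy/dt
dθ/dt = cos²(θ)/118 · 6 = 118/(118² + 109²) · 6
dθ/dt = 0.027437 rad/s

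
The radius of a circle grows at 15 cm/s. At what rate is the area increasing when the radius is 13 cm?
390π cm²/s

A = πr²
dA/dt = 2πr · dr/dt = 2π(13)(15) = 390π cm²/s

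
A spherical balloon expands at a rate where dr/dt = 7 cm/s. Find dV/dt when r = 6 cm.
1008π cm³/s

V = (4/3)πr³
dV/dt = dV/dr · dr/dt = 4πr² · 7
At r = 6: dV/dt = 1008π cm³/s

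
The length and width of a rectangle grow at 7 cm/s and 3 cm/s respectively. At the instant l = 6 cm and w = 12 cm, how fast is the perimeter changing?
20 cm/s

P = 2(l + w)
dP/dt = 2(dl/dt + dw/dt) = 2(7 + 3) = 20 cm/s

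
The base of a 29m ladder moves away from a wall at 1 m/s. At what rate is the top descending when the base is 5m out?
5√51/204 ≈ 0.175 m/s

x² + y² = 29²
2x·dx/dt + 2y·dy/dt = 0
dy/dt = -x/y · dx/dt = -5/(4√51) · 1 = -5√51/204 m/s
The top is descending at 5√51/204 ≈ 0.175 m/s.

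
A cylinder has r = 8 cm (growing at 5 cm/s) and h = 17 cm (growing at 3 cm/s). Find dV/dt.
1552π cm³/s

V = πr²h
dV/dt = 2πrh·dr/dt + πr²·dh/dt
= 2π(8)(17)(5) + π(8)²(3)
= 1552π cm³/s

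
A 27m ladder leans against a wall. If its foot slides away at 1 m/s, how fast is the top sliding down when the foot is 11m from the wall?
11√38/152 ≈ 0.4461 m/s

x² + y² = 27²
2x·dx/dt + 2y·dy/dt = 0
dy/dt = -x/y · dx/dt = -11/(4√38) · 1 = -11√38/152 m/s
The top is descending at 11√38/152 ≈ 0.4461 m/s.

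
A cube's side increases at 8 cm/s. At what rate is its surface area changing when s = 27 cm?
2592 cm²/s

A = 6s²
dA/dt = 12s · ds/dt = 12·27·8 = 2592 cm²/s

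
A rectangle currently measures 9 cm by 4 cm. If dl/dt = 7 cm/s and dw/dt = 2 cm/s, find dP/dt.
18 cm/s

P = 2(l + w)
dP/dt = 2(dl/dt + dw/dt) = 2(7 + 2) = 18 cm/s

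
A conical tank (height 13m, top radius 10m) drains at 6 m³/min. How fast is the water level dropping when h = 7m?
507/(2450π) ≈ 0.06587 m/min

r/h = 10/13, so r = (10/13)h
V = (1/3)πr²h = (1/3)π((10/13)h)²h = (100/507)πh³
dV/dh = (100/169)πh²
dh/dt = (dV/dt)/(dV/dh) = -6/((100/169)π·7²) = -507/(2450π) m/min
The level is dropping at 507/(2450π) ≈ 0.06587 m/min.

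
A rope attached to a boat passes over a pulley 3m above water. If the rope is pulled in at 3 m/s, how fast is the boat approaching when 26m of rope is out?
78√667/667 ≈ 3.02 m/s

rope² = x² + 3²
x = √(26² - 3²) = √667
dx/dt = (rope/x) · d(rope)/dt = (26/√667) · (-3) = -78√667/667 m/s
The boat approaches at 78√667/667 ≈ 3.02 m/s.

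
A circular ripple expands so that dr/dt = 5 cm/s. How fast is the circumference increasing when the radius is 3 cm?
10π cm/s

C = 2πr
dC/dt = 2π · dr/dt = 2π · 5 = 10π cm/s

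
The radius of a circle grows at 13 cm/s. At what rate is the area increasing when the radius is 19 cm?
494π cm²/s

A = πr²
dA/dt = 2πr · dr/dt = 2π(19)(13) = 494π cm²/s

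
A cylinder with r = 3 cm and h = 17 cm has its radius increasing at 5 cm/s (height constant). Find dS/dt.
230π cm²/s

S = 2πrh + 2πr² (lateral + bases)
dS/dt = (2πh + 4πr)·dr/dt = (2π·17 + 4π·3)·5
= 230π cm²/s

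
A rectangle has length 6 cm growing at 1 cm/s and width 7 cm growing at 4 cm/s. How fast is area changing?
31 cm²/s

A = lw
dA/dt = w·dl/dt + l·dw/dt = 7·1 + 6·4 = 31 cm²/s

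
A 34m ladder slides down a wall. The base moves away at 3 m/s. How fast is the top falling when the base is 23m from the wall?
23√627/209 ≈ 2.756 m/s

x² + y² = 34²
2x·dx/dt + 2y·dy/dt = 0
dy/dt = -x/y · dx/dt = -23/√627 · 3 = -23√627/209 m/s
The top is descending at 23√627/209 ≈ 2.756 m/s.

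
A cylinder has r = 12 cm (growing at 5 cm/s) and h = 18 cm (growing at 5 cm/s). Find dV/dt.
2880π cm³/s

V = πr²h
dV/dt = 2πrh·dr/dt + πr²·dh/dt
= 2π(12)(18)(5) + π(12)²(5)
= 2880π cm³/s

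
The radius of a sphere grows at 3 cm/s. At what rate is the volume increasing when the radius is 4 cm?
192π cm³/s

V = (4/3)πr³
dV/dt = dV/dr · dr/dt = 4πr² · 3
At r = 4: dV/dt = 192π cm³/s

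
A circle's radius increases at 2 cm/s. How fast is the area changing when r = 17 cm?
68π cm²/s

A = πr²
dA/dt = 2πr · dr/dt = 2π(17)(2) = 68π cm²/s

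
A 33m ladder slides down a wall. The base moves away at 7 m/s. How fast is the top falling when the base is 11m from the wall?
7√2/4 ≈ 2.475 m/s

x² + y² = 33²
2x·dx/dt + 2y·dy/dt = 0
dy/dt = -x/y · dx/dt = -11/(22√2) · 7 = -7√2/4 m/s
The top is descending at 7√2/4 ≈ 2.475 m/s.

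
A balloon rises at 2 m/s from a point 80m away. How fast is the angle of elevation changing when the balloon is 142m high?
0.006023 rad/s

tan(θ) = y/80
sec²(θ) · dθ/dt = (1/80) · dy/dt
dθ/dt = cos²(θ)/80 · 2 = 80/(80² + 142²) · 2
dθ/dt = 0.006023 rad/s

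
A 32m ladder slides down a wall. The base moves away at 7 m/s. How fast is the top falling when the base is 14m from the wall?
49√23/69 ≈ 3.406 m/s

x² + y² = 32²
2x·dx/dt + 2y·dy/dt = 0
dy/dt = -x/y · dx/dt = -14/(6√23) · 7 = -49√23/69 m/s
The top is descending at 49√23/69 ≈ 3.406 m/s.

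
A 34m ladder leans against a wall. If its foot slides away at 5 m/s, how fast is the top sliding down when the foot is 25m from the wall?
125√59/177 ≈ 5.425 m/s

x² + y² = 34²
2x·dx/dt + 2y·dy/dt = 0
dy/dt = -x/y · dx/dt = -25/(3√59) · 5 = -125√59/177 m/s
The top is descending at 125√59/177 ≈ 5.425 m/s.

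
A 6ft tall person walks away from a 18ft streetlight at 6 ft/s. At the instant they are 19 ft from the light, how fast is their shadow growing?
3 ft/s

By similar triangles: 18/(x+s) = 6/s
Solving: s = 6x/12
ds/dt = 6/12 · dx/dt = 1/2 · 6 = 3 ft/s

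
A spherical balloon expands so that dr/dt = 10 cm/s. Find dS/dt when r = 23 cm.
1840π cm²/s

S = 4πr²
dS/dt = dS/dr · dr/dt = 8πr · 10
At r = 23: dS/dt = 1840π cm²/s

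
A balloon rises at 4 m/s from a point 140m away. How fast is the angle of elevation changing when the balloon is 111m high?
0.017543 rad/s

tan(θ) = y/140
sec²(θ) · dθ/dt = (1/140) · dy/dt
dθ/dt = cos²(θ)/140 · 4 = 140/(140² + 111²) · 4
dθ/dt = 0.017543 rad/s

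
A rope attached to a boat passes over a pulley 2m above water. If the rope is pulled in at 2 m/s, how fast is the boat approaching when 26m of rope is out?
13√42/42 ≈ 2.006 m/s

rope² = x² + 2²
x = √(26² - 2²) = 4√42
dx/dt = (rope/x) · d(rope)/dt = (26/(4√42)) · (-2) = -13√42/42 m/s
The boat approaches at 13√42/42 ≈ 2.006 m/s.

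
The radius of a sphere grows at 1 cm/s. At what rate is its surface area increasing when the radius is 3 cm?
24π cm²/s

S = 4πr²
dS/dt = dS/dr · dr/dt = 8πr · 1
At r = 3: dS/dt = 24π cm²/s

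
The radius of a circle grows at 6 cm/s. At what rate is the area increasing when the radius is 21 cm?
252π cm²/s

A = πr²
dA/dt = 2πr · dr/dt = 2π(21)(6) = 252π cm²/s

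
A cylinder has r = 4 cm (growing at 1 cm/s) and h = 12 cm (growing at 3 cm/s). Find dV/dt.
144π cm³/s

V = πr²h
dV/dt = 2πrh·dr/dt + πr²·dh/dt
= 2π(4)(12)(1) + π(4)²(3)
= 144π cm³/s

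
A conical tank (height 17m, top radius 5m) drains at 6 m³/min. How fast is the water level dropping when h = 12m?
289/(600π) ≈ 0.1533 m/min

r/h = 5/17, so r = (5/17)h
V = (1/3)πr²h = (1/3)π((5/17)h)²h = (25/867)πh³
dV/dh = (25/289)πh²
dh/dt = (dV/dt)/(dV/dh) = -6/((25/289)π·12²) = -289/(600π) m/min
The level is dropping at 289/(600π) ≈ 0.1533 m/min.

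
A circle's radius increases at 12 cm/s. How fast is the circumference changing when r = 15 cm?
24π cm/s

C = 2πr
dC/dt = 2π · dr/dt = 2π · 12 = 24π cm/s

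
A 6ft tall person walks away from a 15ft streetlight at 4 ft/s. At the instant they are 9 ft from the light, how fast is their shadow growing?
8/3 ft/s

By similar triangles: 15/(x+s) = 6/s
Solving: s = 6x/9
ds/dt = 6/9 · dx/dt = 2/3 · 4 = 8/3 ft/s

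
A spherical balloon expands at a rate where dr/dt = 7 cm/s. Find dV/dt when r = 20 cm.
11200π cm³/s

V = (4/3)πr³
dV/dt = dV/dr · dr/dt = 4πr² · 7
At r = 20: dV/dt = 11200π cm³/s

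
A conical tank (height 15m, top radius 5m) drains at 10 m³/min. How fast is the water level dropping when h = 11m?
90/(121π) ≈ 0.2368 m/min

r/h = 5/15, so r = (1/3)h
V = (1/3)πr²h = (1/3)π((1/3)h)²h = (1/27)πh³
dV/dh = (1/9)πh²
dh/dt = (dV/dt)/(dV/dh) = -10/((1/9)π·11²) = -90/(121π) m/min
The level is dropping at 90/(121π) ≈ 0.2368 m/min.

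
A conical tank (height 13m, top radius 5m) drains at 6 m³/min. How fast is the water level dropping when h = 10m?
507/(1250π) ≈ 0.1291 m/min

r/h = 5/13, so r = (5/13)h
V = (1/3)πr²h = (1/3)π((5/13)h)²h = (25/507)πh³
dV/dh = (25/169)πh²
dh/dt = (dV/dt)/(dV/dh) = -6/((25/169)π·10²) = -507/(1250π) m/min
The level is dropping at 507/(1250π) ≈ 0.1291 m/min.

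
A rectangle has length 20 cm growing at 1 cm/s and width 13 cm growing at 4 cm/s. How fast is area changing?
93 cm²/s

A = lw
dA/dt = w·dl/dt + l·dw/dt = 13·1 + 20·4 = 93 cm²/s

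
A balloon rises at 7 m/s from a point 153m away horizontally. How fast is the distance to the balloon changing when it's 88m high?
616√31153/31153 ≈ 3.49 m/s

z² = 153² + y²
z = √(153² + 88²) = √31153
dz/dt = y/z · dy/dt = 88/√31153 · 7 = 616√31153/31153 ≈ 3.49 m/s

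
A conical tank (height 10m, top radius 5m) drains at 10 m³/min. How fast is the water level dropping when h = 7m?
40/(49π) ≈ 0.2598 m/min

r/h = 5/10, so r = (1/2)h
V = (1/3)πr²h = (1/3)π((1/2)h)²h = (1/12)πh³
dV/dh = (1/4)πh²
dh/dt = (dV/dt)/(dV/dh) = -10/((1/4)π·7²) = -40/(49π) m/min
The level is dropping at 40/(49π) ≈ 0.2598 m/min.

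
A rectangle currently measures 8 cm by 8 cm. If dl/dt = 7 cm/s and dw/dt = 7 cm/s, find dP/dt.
28 cm/s

P = 2(l + w)
dP/dt = 2(dl/dt + dw/dt) = 2(7 + 7) = 28 cm/s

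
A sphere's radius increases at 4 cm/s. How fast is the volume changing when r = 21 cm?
7056π cm³/s

V = (4/3)πr³
dV/dt = dV/dr · dr/dt = 4πr² · 4
At r = 21: dV/dt = 7056π cm³/s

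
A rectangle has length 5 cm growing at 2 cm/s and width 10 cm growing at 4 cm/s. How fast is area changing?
40 cm²/s

A = lw
dA/dt = w·dl/dt + l·dw/dt = 10·2 + 5·4 = 40 cm²/s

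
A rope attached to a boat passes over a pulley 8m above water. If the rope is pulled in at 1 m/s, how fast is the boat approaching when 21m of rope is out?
21√377/377 ≈ 1.082 m/s

rope² = x² + 8²
x = √(21² - 8²) = √377
dx/dt = (rope/x) · d(rope)/dt = (21/√377) · (-1) = -21√377/377 m/s
The boat approaches at 21√377/377 ≈ 1.082 m/s.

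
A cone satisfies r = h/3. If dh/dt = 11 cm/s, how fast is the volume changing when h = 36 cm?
1584π cm³/s

V = (1/3)π(h/3)²h = πh³/27
dV/dt = πh²/9 · 11
At h = 36: dV/dt = 1584π cm³/s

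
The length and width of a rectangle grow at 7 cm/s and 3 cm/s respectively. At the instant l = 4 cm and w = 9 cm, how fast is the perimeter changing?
20 cm/s

P = 2(l + w)
dP/dt = 2(dl/dt + dw/dt) = 2(7 + 3) = 20 cm/s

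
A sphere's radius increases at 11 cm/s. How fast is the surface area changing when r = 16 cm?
1408π cm²/s

S = 4πr²
dS/dt = dS/dr · dr/dt = 8πr · 11
At r = 16: dS/dt = 1408π cm²/s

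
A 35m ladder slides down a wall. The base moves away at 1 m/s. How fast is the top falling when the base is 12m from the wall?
12√1081/1081 ≈ 0.365 m/s

x² + y² = 35²
2x·dx/dt + 2y·dy/dt = 0
dy/dt = -x/y · dx/dt = -12/√1081 · 1 = -12√1081/1081 m/s
The top is descending at 12√1081/1081 ≈ 0.365 m/s.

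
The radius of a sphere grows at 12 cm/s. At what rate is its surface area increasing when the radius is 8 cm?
768π cm²/s

S = 4πr²
dS/dt = dS/dr · dr/dt = 8πr · 12
At r = 8: dS/dt = 768π cm²/s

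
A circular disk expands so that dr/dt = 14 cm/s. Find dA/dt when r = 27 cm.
756π cm²/s

A = πr²
dA/dt = 2πr · dr/dt = 2π(27)(14) = 756π cm²/s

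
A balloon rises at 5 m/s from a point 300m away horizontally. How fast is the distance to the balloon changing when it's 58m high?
145√23341/23341 ≈ 0.9491 m/s

z² = 300² + y²
z = √(300² + 58²) = 2√23341
dz/dt = y/z · dy/dt = 58/(2√23341) · 5 = 145√23341/23341 ≈ 0.9491 m/s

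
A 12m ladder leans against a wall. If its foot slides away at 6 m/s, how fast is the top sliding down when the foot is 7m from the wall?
42√95/95 ≈ 4.309 m/s

x² + y² = 12²
2x·dx/dt + 2y·dy/dt = 0
dy/dt = -x/y · dx/dt = -7/√95 · 6 = -42√95/95 m/s
The top is descending at 42√95/95 ≈ 4.309 m/s.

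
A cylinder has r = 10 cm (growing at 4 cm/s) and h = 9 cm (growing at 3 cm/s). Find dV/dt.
1020π cm³/s

V = πr²h
dV/dt = 2πrh·dr/dt + πr²·dh/dt
= 2π(10)(9)(4) + π(10)²(3)
= 1020π cm³/s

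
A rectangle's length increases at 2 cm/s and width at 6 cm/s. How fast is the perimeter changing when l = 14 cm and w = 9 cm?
16 cm/s

P = 2(l + w)
dP/dt = 2(dl/dt + dw/dt) = 2(2 + 6) = 16 cm/s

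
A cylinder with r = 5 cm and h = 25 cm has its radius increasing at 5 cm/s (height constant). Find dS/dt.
350π cm²/s

S = 2πrh + 2πr² (lateral + bases)
dS/dt = (2πh + 4πr)·dr/dt = (2π·25 + 4π·5)·5
= 350π cm²/s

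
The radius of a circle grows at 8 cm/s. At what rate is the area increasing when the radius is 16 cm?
256π cm²/s

A = πr²
dA/dt = 2πr · dr/dt = 2π(16)(8) = 256π cm²/s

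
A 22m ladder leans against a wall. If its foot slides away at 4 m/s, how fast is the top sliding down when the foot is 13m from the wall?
52√35/105 ≈ 2.93 m/s

x² + y² = 22²
2x·dx/dt + 2y·dy/dt = 0
dy/dt = -x/y · dx/dt = -13/(3√35) · 4 = -52√35/105 m/s
The top is descending at 52√35/105 ≈ 2.93 m/s.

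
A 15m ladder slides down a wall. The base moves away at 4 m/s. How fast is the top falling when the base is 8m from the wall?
32√161/161 ≈ 2.522 m/s

x² + y² = 15²
2x·dx/dt + 2y·dy/dt = 0
dy/dt = -x/y · dx/dt = -8/√161 · 4 = -32√161/161 m/s
The top is descending at 32√161/161 ≈ 2.522 m/s.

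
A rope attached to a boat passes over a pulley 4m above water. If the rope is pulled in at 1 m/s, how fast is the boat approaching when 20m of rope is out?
5√6/12 ≈ 1.021 m/s

rope² = x² + 4²
x = √(20² - 4²) = 8√6
dx/dt = (rope/x) · d(rope)/dt = (20/(8√6)) · (-1) = -5√6/12 m/s
The boat approaches at 5√6/12 ≈ 1.021 m/s.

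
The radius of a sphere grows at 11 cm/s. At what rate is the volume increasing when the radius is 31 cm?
42284π cm³/s

V = (4/3)πr³
dV/dt = dV/dr · dr/dt = 4πr² · 11
At r = 31: dV/dt = 42284π cm³/s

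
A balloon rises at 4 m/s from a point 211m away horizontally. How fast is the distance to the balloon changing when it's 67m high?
134√290/1885 ≈ 1.211 m/s

z² = 211² + y²
z = √(211² + 67²) = 13√290
dz/dt = y/z · dy/dt = 67/(13√290) · 4 = 134√290/1885 ≈ 1.211 m/s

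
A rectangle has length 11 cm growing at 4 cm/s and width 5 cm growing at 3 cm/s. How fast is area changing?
53 cm²/s

A = lw
dA/dt = w·dl/dt + l·dw/dt = 5·4 + 11·3 = 53 cm²/s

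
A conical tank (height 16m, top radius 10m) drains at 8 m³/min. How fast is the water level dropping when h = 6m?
128/(225π) ≈ 0.1811 m/min

r/h = 10/16, so r = (5/8)h
V = (1/3)πr²h = (1/3)π((5/8)h)²h = (25/192)πh³
dV/dh = (25/64)πh²
dh/dt = (dV/dt)/(dV/dh) = -8/((25/64)π·6²) = -128/(225π) m/min
The level is dropping at 128/(225π) ≈ 0.1811 m/min.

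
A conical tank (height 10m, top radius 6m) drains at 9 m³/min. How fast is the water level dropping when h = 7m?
25/(49π) ≈ 0.1624 m/min

r/h = 6/10, so r = (3/5)h
V = (1/3)πr²h = (1/3)π((3/5)h)²h = (3/25)πh³
dV/dh = (9/25)πh²
dh/dt = (dV/dt)/(dV/dh) = -9/((9/25)π·7²) = -25/(49π) m/min
The level is dropping at 25/(49π) ≈ 0.1624 m/min.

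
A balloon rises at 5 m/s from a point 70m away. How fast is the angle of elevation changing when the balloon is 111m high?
0.020324 rad/s

tan(θ) = y/70
sec²(θ) · dθ/dt = (1/70) · dy/dt
dθ/dt = cos²(θ)/70 · 5 = 70/(70² + 111²) · 5
dθ/dt = 0.020324 rad/s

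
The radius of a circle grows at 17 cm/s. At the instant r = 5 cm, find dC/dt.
34π cm/s

C = 2πr
dC/dt = 2π · dr/dt = 2π · 17 = 34π cm/s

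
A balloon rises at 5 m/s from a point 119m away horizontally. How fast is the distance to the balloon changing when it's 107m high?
107√25610/5122 ≈ 3.343 m/s

z² = 119² + y²
z = √(119² + 107²) = √25610
dz/dt = y/z · dy/dt = 107/√25610 · 5 = 107√25610/5122 ≈ 3.343 m/s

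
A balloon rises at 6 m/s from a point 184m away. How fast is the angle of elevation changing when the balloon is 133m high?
0.021418 rad/s

tan(θ) = y/184
sec²(θ) · dθ/dt = (1/184) · dy/dt
dθ/dt = cos²(θ)/184 · 6 = 184/(184² + 133²) · 6
dθ/dt = 0.021418 rad/s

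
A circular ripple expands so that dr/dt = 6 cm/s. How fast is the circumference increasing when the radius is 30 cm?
12π cm/s

C = 2πr
dC/dt = 2π · dr/dt = 2π · 6 = 12π cm/s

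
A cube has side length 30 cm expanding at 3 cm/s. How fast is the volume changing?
8100 cm³/s

V = s³
dV/dt = 3s² · ds/dt = 3·30²·3 = 8100 cm³/s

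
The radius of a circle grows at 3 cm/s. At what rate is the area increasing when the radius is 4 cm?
24π cm²/s

A = πr²
dA/dt = 2πr · dr/dt = 2π(4)(3) = 24π cm²/s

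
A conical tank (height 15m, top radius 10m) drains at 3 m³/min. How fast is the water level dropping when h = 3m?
3/(4π) ≈ 0.2387 m/min

r/h = 10/15, so r = (2/3)h
V = (1/3)πr²h = (1/3)π((2/3)h)²h = (4/27)πh³
dV/dh = (4/9)πh²
dh/dt = (dV/dt)/(dV/dh) = -3/((4/9)π·3²) = -3/(4π) m/min
The level is dropping at 3/(4π) ≈ 0.2387 m/min.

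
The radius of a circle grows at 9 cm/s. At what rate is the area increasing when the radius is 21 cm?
378π cm²/s

A = πr²
dA/dt = 2πr · dr/dt = 2π(21)(9) = 378π cm²/s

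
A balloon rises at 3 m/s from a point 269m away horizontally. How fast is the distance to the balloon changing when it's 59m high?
177√75842/75842 ≈ 0.6427 m/s

z² = 269² + y²
z = √(269² + 59²) = √75842
dz/dt = y/z · dy/dt = 59/√75842 · 3 = 177√75842/75842 ≈ 0.6427 m/s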